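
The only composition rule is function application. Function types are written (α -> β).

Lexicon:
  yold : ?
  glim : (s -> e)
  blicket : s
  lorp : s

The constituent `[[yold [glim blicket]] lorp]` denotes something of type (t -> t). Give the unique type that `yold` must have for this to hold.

(e -> (s -> (t -> t)))

[[yold [glim blicket]] lorp] must have type (t -> t). The sister lorp has type s; that is not a function onto (t -> t), so [yold [glim blicket]] must be the functor, of type (s -> (t -> t)).
[yold [glim blicket]] must have type (s -> (t -> t)). The sister [glim blicket] has type e; that is not a function onto (s -> (t -> t)), so yold must be the functor, of type (e -> (s -> (t -> t))).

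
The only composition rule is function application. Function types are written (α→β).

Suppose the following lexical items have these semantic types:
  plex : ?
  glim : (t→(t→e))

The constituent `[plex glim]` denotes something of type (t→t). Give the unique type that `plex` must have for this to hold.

[plex glim] must have type (t→t). The sister glim has type (t→(t→e)); that is not a function onto (t→t), so plex must be the functor, of type ((t→(t→e))→(t→t)).

((t→(t→e))→(t→t))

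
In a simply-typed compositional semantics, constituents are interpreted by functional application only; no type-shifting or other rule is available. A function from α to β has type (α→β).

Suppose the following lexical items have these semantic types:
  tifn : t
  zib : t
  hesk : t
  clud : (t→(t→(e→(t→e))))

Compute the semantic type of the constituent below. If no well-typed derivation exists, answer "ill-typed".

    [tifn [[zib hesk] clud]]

[zib hesk]: t with t — neither is a function whose domain matches the other; composition fails here.

ill-typed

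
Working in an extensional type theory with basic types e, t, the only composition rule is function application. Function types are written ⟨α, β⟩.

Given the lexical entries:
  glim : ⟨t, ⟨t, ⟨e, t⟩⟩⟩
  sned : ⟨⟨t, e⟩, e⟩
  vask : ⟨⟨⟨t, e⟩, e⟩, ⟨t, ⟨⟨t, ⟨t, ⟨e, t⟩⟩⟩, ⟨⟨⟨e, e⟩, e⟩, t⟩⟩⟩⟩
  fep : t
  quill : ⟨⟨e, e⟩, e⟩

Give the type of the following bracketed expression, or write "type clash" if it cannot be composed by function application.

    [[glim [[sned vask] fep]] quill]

[sned vask]: ⟨⟨⟨t, e⟩, e⟩, ⟨t, ⟨⟨t, ⟨t, ⟨e, t⟩⟩⟩, ⟨⟨⟨e, e⟩, e⟩, t⟩⟩⟩⟩ applied to ⟨⟨t, e⟩, e⟩ yields ⟨t, ⟨⟨t, ⟨t, ⟨e, t⟩⟩⟩, ⟨⟨⟨e, e⟩, e⟩, t⟩⟩⟩.
[[sned vask] fep]: ⟨t, ⟨⟨t, ⟨t, ⟨e, t⟩⟩⟩, ⟨⟨⟨e, e⟩, e⟩, t⟩⟩⟩ applied to t yields ⟨⟨t, ⟨t, ⟨e, t⟩⟩⟩, ⟨⟨⟨e, e⟩, e⟩, t⟩⟩.
[glim [[sned vask] fep]]: ⟨⟨t, ⟨t, ⟨e, t⟩⟩⟩, ⟨⟨⟨e, e⟩, e⟩, t⟩⟩ applied to ⟨t, ⟨t, ⟨e, t⟩⟩⟩ yields ⟨⟨⟨e, e⟩, e⟩, t⟩.
[[glim [[sned vask] fep]] quill]: ⟨⟨⟨e, e⟩, e⟩, t⟩ applied to ⟨⟨e, e⟩, e⟩ yields t.

t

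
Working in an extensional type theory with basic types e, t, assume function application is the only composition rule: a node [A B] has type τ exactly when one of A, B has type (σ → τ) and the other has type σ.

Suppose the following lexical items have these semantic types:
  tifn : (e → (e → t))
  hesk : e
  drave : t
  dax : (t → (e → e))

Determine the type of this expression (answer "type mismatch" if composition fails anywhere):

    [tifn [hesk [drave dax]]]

[drave dax]: functor dax : (t → (e → e)), argument drave : t; result (e → e).
[hesk [drave dax]]: functor [drave dax] : (e → e), argument hesk : e; result e.
[tifn [hesk [drave dax]]]: functor tifn : (e → (e → t)), argument [hesk [drave dax]] : e; result (e → t).

(e → t)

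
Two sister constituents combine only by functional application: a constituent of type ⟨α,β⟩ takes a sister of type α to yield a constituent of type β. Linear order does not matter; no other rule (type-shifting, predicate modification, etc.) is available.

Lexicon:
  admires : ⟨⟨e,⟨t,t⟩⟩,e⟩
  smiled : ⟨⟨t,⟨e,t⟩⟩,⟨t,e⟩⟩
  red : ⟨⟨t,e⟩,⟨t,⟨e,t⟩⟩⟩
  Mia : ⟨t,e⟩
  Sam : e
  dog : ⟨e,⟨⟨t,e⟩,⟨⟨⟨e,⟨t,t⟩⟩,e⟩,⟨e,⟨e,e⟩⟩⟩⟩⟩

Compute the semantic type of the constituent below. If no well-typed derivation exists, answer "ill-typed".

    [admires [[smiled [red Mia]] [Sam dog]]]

⟨e,⟨e,e⟩⟩

[red Mia]: functor red : ⟨⟨t,e⟩,⟨t,⟨e,t⟩⟩⟩, argument Mia : ⟨t,e⟩; result ⟨t,⟨e,t⟩⟩.
[smiled [red Mia]]: functor smiled : ⟨⟨t,⟨e,t⟩⟩,⟨t,e⟩⟩, argument [red Mia] : ⟨t,⟨e,t⟩⟩; result ⟨t,e⟩.
[Sam dog]: functor dog : ⟨e,⟨⟨t,e⟩,⟨⟨⟨e,⟨t,t⟩⟩,e⟩,⟨e,⟨e,e⟩⟩⟩⟩⟩, argument Sam : e; result ⟨⟨t,e⟩,⟨⟨⟨e,⟨t,t⟩⟩,e⟩,⟨e,⟨e,e⟩⟩⟩⟩.
[[smiled [red Mia]] [Sam dog]]: functor [Sam dog] : ⟨⟨t,e⟩,⟨⟨⟨e,⟨t,t⟩⟩,e⟩,⟨e,⟨e,e⟩⟩⟩⟩, argument [smiled [red Mia]] : ⟨t,e⟩; result ⟨⟨⟨e,⟨t,t⟩⟩,e⟩,⟨e,⟨e,e⟩⟩⟩.
[admires [[smiled [red Mia]] [Sam dog]]]: functor [[smiled [red Mia]] [Sam dog]] : ⟨⟨⟨e,⟨t,t⟩⟩,e⟩,⟨e,⟨e,e⟩⟩⟩, argument admires : ⟨⟨e,⟨t,t⟩⟩,e⟩; result ⟨e,⟨e,e⟩⟩.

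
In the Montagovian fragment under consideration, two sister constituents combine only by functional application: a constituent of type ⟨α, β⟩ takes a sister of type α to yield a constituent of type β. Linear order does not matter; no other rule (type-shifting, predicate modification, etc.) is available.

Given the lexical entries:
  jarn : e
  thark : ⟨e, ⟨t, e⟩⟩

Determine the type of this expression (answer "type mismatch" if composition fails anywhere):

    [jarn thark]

[jarn thark]: functor thark : ⟨e, ⟨t, e⟩⟩, argument jarn : e; result ⟨t, e⟩.

⟨t, e⟩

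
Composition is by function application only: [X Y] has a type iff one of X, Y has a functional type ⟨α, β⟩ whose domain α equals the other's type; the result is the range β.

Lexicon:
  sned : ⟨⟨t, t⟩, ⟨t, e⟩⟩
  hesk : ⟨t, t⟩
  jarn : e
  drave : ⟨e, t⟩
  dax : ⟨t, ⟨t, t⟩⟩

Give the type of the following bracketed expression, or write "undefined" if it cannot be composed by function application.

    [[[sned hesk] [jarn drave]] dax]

[sned hesk]: ⟨⟨t, t⟩, ⟨t, e⟩⟩ applied to ⟨t, t⟩ yields ⟨t, e⟩.
[jarn drave]: ⟨e, t⟩ applied to e yields t.
[[sned hesk] [jarn drave]]: ⟨t, e⟩ applied to t yields e.
[[[sned hesk] [jarn drave]] dax]: e with ⟨t, ⟨t, t⟩⟩ — neither is a function whose domain matches the other; composition fails here.

undefined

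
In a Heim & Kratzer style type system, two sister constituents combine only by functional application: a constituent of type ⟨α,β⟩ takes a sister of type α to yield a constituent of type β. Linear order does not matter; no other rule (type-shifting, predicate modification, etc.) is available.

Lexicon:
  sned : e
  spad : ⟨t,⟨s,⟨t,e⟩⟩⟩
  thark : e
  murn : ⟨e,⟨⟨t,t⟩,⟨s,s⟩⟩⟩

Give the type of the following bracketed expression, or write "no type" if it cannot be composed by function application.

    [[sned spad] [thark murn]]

[sned spad]: e with ⟨t,⟨s,⟨t,e⟩⟩⟩ — neither is a function whose domain matches the other; composition fails here.

no type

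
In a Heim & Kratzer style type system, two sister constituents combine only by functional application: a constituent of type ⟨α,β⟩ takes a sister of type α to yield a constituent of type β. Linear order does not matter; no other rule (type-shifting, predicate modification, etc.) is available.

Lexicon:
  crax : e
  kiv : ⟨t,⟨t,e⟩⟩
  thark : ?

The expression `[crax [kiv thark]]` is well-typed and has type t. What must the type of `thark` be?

⟨⟨t,⟨t,e⟩⟩,⟨e,t⟩⟩

[crax [kiv thark]] must have type t. The sister crax has type e; that is not a function onto t, so [kiv thark] must be the functor, of type ⟨e,t⟩.
[kiv thark] must have type ⟨e,t⟩. The sister kiv has type ⟨t,⟨t,e⟩⟩; that is not a function onto ⟨e,t⟩, so thark must be the functor, of type ⟨⟨t,⟨t,e⟩⟩,⟨e,t⟩⟩.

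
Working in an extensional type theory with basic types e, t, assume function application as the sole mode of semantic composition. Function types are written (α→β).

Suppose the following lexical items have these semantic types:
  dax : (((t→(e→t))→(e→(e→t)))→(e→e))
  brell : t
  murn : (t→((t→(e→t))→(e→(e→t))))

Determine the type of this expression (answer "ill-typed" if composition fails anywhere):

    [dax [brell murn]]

At [brell murn], murn : (t→((t→(e→t))→(e→(e→t)))) takes brell : t, giving ((t→(e→t))→(e→(e→t))).
At [dax [brell murn]], dax : (((t→(e→t))→(e→(e→t)))→(e→e)) takes [brell murn] : ((t→(e→t))→(e→(e→t))), giving (e→e).

(e→e)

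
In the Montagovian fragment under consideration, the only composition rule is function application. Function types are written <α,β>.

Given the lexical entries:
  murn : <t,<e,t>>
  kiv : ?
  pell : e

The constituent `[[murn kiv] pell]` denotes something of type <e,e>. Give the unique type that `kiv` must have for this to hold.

<<t,<e,t>>,<e,<e,e>>>

For [[murn kiv] pell] to have type <e,e> with pell of type e, [murn kiv] must be the function: [murn kiv] : <e,<e,e>>.
For [murn kiv] to have type <e,<e,e>> with murn of type <t,<e,t>>, kiv must be the function: kiv : <<t,<e,t>>,<e,<e,e>>>.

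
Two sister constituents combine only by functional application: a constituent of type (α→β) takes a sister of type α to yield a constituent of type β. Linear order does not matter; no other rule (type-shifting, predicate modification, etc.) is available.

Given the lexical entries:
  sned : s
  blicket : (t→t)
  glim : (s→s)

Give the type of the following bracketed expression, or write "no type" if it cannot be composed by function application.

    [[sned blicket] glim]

[sned blicket]: s with (t→t) — neither is a function whose domain matches the other; composition fails here.

no type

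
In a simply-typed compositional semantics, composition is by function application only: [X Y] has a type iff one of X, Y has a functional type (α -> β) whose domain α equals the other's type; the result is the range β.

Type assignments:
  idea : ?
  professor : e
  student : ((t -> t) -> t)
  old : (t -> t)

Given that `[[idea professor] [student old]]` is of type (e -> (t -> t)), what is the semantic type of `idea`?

(e -> (t -> (e -> (t -> t))))

[[idea professor] [student old]] must have type (e -> (t -> t)). The sister [student old] has type t; that is not a function onto (e -> (t -> t)), so [idea professor] must be the functor, of type (t -> (e -> (t -> t))).
[idea professor] must have type (t -> (e -> (t -> t))). The sister professor has type e; that is not a function onto (t -> (e -> (t -> t))), so idea must be the functor, of type (e -> (t -> (e -> (t -> t)))).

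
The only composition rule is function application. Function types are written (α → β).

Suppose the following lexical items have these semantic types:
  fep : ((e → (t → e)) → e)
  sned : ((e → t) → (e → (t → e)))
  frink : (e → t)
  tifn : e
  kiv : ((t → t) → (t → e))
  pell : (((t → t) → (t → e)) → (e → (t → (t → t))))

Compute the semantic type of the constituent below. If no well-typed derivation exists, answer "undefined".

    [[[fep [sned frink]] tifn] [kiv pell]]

At [sned frink], sned : ((e → t) → (e → (t → e))) takes frink : (e → t), giving (e → (t → e)).
At [fep [sned frink]], fep : ((e → (t → e)) → e) takes [sned frink] : (e → (t → e)), giving e.
[[fep [sned frink]] tifn]: e and e cannot combine by function application — type clash.

undefined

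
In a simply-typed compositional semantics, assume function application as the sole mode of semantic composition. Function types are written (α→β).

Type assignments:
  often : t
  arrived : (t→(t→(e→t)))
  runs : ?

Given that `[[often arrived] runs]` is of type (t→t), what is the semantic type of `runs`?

((t→(e→t))→(t→t))

[[often arrived] runs] is required to be (t→t). [often arrived] : (t→(e→t)) cannot yield (t→t) as functor, so runs : ((t→(e→t))→(t→t)).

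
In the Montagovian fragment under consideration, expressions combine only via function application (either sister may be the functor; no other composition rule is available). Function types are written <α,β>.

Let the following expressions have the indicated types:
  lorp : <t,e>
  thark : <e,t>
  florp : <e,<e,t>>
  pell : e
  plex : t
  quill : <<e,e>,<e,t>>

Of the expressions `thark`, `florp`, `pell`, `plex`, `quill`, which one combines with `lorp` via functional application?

thark : <e,t> — does not combine with lorp.
florp : <e,<e,t>> — does not combine with lorp.
pell : e — does not combine with lorp.
plex — combines: lorp : <t,e> takes plex : t as argument, giving e.
quill : <<e,e>,<e,t>> — does not combine with lorp.

plex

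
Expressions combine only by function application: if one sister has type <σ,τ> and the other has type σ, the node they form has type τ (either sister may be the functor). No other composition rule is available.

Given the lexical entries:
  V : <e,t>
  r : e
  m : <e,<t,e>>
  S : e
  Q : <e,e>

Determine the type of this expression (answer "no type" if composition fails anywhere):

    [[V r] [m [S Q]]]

e

[V r]: <e,t> applied to e yields t.
[S Q]: <e,e> applied to e yields e.
[m [S Q]]: <e,<t,e>> applied to e yields <t,e>.
[[V r] [m [S Q]]]: <t,e> applied to t yields e.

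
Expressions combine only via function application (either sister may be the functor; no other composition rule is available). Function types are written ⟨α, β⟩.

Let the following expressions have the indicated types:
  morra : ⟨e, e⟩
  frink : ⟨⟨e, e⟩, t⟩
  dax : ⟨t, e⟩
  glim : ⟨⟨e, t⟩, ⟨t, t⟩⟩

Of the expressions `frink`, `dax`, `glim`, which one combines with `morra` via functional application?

frink

frink — combines: frink : ⟨⟨e, e⟩, t⟩ takes morra : ⟨e, e⟩ as argument, giving t.
dax : ⟨t, e⟩ — does not combine with morra.
glim : ⟨⟨e, t⟩, ⟨t, t⟩⟩ — does not combine with morra.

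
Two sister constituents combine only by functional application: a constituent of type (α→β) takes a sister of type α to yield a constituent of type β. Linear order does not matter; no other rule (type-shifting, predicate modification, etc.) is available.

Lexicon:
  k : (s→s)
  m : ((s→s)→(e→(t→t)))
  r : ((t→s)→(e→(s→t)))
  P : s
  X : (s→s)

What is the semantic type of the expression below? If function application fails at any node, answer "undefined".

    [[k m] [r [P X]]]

undefined

[k m]: functor m : ((s→s)→(e→(t→t))), argument k : (s→s); result (e→(t→t)).
[P X]: functor X : (s→s), argument P : s; result s.
At [r [P X]]: neither ((t→s)→(e→(s→t))) nor s can take the other as argument; the node is ill-typed.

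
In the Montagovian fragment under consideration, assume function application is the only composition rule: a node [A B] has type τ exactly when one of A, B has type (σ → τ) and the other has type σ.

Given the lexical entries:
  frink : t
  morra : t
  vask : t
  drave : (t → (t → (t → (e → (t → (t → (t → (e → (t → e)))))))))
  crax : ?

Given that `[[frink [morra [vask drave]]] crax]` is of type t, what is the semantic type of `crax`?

((e → (t → (t → (t → (e → (t → e)))))) → t)

[[frink [morra [vask drave]]] crax] must have type t. The sister [frink [morra [vask drave]]] has type (e → (t → (t → (t → (e → (t → e)))))); that is not a function onto t, so crax must be the functor, of type ((e → (t → (t → (t → (e → (t → e)))))) → t).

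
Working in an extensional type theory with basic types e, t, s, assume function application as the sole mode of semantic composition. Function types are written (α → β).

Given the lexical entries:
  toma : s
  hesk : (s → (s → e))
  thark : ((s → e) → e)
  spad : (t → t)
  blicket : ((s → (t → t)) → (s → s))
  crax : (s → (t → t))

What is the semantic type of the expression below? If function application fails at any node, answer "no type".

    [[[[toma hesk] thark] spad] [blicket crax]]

[toma hesk]: hesk is (s → (s → e)), toma is s; result (s → e).
[[toma hesk] thark]: thark is ((s → e) → e), [toma hesk] is (s → e); result e.
[[[toma hesk] thark] spad]: e with (t → t) — neither is a function whose domain matches the other; composition fails here.

no type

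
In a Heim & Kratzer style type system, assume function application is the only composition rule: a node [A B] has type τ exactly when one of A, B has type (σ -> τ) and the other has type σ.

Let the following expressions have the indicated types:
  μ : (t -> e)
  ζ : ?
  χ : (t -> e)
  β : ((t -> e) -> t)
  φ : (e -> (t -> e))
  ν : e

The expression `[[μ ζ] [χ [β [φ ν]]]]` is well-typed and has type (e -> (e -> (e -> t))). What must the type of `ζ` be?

((t -> e) -> (e -> (e -> (e -> (e -> t)))))

[[μ ζ] [χ [β [φ ν]]]] must have type (e -> (e -> (e -> t))). The sister [χ [β [φ ν]]] has type e; that is not a function onto (e -> (e -> (e -> t))), so [μ ζ] must be the functor, of type (e -> (e -> (e -> (e -> t)))).
[μ ζ] must have type (e -> (e -> (e -> (e -> t)))). The sister μ has type (t -> e); that is not a function onto (e -> (e -> (e -> (e -> t)))), so ζ must be the functor, of type ((t -> e) -> (e -> (e -> (e -> (e -> t))))).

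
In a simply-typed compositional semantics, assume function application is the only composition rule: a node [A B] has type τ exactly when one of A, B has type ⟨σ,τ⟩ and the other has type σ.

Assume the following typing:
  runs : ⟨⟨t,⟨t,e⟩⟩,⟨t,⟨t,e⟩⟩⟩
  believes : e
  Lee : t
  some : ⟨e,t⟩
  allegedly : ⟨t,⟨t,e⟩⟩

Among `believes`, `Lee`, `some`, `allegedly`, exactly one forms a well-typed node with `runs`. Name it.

allegedly

believes : e — neither side's domain matches the other.
Lee : t — neither side's domain matches the other.
some : ⟨e,t⟩ — neither side's domain matches the other.
allegedly — combines: runs : ⟨⟨t,⟨t,e⟩⟩,⟨t,⟨t,e⟩⟩⟩ takes allegedly : ⟨t,⟨t,e⟩⟩ as argument, giving ⟨t,⟨t,e⟩⟩.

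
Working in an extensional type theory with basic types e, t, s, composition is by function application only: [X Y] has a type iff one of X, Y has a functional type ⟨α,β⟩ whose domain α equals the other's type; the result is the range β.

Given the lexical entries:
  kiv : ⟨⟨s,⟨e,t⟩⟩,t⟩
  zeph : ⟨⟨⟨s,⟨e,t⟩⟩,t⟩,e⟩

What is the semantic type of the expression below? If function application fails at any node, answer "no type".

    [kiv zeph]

[kiv zeph] — zeph of type ⟨⟨⟨s,⟨e,t⟩⟩,t⟩,e⟩ combines with kiv of type ⟨⟨s,⟨e,t⟩⟩,t⟩: type e.

e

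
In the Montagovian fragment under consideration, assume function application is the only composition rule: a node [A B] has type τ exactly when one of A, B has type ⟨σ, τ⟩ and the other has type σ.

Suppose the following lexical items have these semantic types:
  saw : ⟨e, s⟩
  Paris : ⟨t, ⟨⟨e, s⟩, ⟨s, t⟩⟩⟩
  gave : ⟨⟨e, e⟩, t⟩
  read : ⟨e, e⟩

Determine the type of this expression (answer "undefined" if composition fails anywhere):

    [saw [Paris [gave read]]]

[gave read]: functor gave : ⟨⟨e, e⟩, t⟩, argument read : ⟨e, e⟩; result t.
[Paris [gave read]]: functor Paris : ⟨t, ⟨⟨e, s⟩, ⟨s, t⟩⟩⟩, argument [gave read] : t; result ⟨⟨e, s⟩, ⟨s, t⟩⟩.
[saw [Paris [gave read]]]: functor [Paris [gave read]] : ⟨⟨e, s⟩, ⟨s, t⟩⟩, argument saw : ⟨e, s⟩; result ⟨s, t⟩.

⟨s, t⟩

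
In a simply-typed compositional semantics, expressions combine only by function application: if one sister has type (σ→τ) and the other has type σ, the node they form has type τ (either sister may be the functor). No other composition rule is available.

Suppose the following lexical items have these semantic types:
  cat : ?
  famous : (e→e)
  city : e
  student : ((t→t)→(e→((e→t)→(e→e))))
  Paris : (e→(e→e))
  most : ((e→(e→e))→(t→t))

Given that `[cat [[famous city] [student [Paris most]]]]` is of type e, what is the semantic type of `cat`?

(((e→t)→(e→e))→e)

[cat [[famous city] [student [Paris most]]]] is required to be e. [[famous city] [student [Paris most]]] : ((e→t)→(e→e)) cannot yield e as functor, so cat : (((e→t)→(e→e))→e).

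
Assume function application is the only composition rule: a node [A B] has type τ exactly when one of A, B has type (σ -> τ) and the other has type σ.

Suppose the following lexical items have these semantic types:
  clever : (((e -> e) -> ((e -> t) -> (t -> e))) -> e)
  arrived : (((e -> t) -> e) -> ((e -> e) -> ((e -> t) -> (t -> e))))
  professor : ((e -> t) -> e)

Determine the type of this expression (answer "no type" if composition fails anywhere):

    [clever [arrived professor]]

[arrived professor]: arrived is (((e -> t) -> e) -> ((e -> e) -> ((e -> t) -> (t -> e)))), professor is ((e -> t) -> e); result ((e -> e) -> ((e -> t) -> (t -> e))).
[clever [arrived professor]]: clever is (((e -> e) -> ((e -> t) -> (t -> e))) -> e), [arrived professor] is ((e -> e) -> ((e -> t) -> (t -> e))); result e.

e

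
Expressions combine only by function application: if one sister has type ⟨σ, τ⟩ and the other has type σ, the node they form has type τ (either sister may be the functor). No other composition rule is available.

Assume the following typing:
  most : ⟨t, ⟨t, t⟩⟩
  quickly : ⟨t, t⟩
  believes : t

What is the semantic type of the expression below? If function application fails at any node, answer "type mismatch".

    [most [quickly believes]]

⟨t, t⟩

[quickly believes] — quickly of type ⟨t, t⟩ combines with believes of type t: type t.
[most [quickly believes]] — most of type ⟨t, ⟨t, t⟩⟩ combines with [quickly believes] of type t: type ⟨t, t⟩.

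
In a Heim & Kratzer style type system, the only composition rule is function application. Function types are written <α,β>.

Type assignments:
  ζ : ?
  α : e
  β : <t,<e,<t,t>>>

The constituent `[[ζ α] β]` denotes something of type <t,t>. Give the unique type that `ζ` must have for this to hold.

<e,<<t,<e,<t,t>>>,<t,t>>>

At [[ζ α] β] (required: <t,t>): β is <t,<e,<t,t>>>, which is not a function with range <t,t>; hence [ζ α] is the functor — type <<t,<e,<t,t>>>,<t,t>>.
At [ζ α] (required: <<t,<e,<t,t>>>,<t,t>>): α is e, which is not a function with range <<t,<e,<t,t>>>,<t,t>>; hence ζ is the functor — type <e,<<t,<e,<t,t>>>,<t,t>>>.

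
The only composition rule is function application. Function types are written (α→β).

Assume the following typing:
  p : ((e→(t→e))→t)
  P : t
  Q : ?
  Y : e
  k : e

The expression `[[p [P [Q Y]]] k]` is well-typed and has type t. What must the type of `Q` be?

(e→(t→(((e→(t→e))→t)→(e→t))))

[[p [P [Q Y]]] k] must have type t. The sister k has type e; that is not a function onto t, so [p [P [Q Y]]] must be the functor, of type (e→t).
[p [P [Q Y]]] must have type (e→t). The sister p has type ((e→(t→e))→t); that is not a function onto (e→t), so [P [Q Y]] must be the functor, of type (((e→(t→e))→t)→(e→t)).
[P [Q Y]] must have type (((e→(t→e))→t)→(e→t)). The sister P has type t; that is not a function onto (((e→(t→e))→t)→(e→t)), so [Q Y] must be the functor, of type (t→(((e→(t→e))→t)→(e→t))).
[Q Y] must have type (t→(((e→(t→e))→t)→(e→t))). The sister Y has type e; that is not a function onto (t→(((e→(t→e))→t)→(e→t))), so Q must be the functor, of type (e→(t→(((e→(t→e))→t)→(e→t)))).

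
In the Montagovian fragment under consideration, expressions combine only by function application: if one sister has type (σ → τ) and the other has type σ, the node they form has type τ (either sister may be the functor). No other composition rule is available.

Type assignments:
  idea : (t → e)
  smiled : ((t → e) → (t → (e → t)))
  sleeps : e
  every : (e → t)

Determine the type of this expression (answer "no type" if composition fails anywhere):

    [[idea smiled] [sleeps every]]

[idea smiled]: ((t → e) → (t → (e → t))) applied to (t → e) yields (t → (e → t)).
[sleeps every]: (e → t) applied to e yields t.
[[idea smiled] [sleeps every]]: (t → (e → t)) applied to t yields (e → t).

(e → t)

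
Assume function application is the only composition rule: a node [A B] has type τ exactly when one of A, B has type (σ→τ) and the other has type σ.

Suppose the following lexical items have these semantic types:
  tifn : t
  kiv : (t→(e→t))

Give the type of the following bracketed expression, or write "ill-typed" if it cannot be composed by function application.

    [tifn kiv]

[tifn kiv]: (t→(e→t)) applied to t yields (e→t).

(e→t)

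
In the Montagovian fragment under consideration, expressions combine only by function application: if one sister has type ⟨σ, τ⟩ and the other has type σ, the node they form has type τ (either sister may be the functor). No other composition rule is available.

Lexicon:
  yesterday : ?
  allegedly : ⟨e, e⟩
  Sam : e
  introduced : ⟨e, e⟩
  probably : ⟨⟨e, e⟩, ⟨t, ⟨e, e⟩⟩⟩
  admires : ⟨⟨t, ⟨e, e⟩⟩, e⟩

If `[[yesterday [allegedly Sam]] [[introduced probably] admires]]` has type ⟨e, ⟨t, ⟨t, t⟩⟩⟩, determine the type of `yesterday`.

[[yesterday [allegedly Sam]] [[introduced probably] admires]] must have type ⟨e, ⟨t, ⟨t, t⟩⟩⟩. The sister [[introduced probably] admires] has type e; that is not a function onto ⟨e, ⟨t, ⟨t, t⟩⟩⟩, so [yesterday [allegedly Sam]] must be the functor, of type ⟨e, ⟨e, ⟨t, ⟨t, t⟩⟩⟩⟩.
[yesterday [allegedly Sam]] must have type ⟨e, ⟨e, ⟨t, ⟨t, t⟩⟩⟩⟩. The sister [allegedly Sam] has type e; that is not a function onto ⟨e, ⟨e, ⟨t, ⟨t, t⟩⟩⟩⟩, so yesterday must be the functor, of type ⟨e, ⟨e, ⟨e, ⟨t, ⟨t, t⟩⟩⟩⟩⟩.

⟨e, ⟨e, ⟨e, ⟨t, ⟨t, t⟩⟩⟩⟩⟩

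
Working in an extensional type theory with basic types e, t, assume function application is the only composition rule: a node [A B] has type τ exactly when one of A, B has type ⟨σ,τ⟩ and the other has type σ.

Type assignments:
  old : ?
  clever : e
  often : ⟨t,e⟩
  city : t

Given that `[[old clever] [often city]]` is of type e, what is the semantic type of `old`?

For [[old clever] [often city]] to have type e with [often city] of type e, [old clever] must be the function: [old clever] : ⟨e,e⟩.
For [old clever] to have type ⟨e,e⟩ with clever of type e, old must be the function: old : ⟨e,⟨e,e⟩⟩.

⟨e,⟨e,e⟩⟩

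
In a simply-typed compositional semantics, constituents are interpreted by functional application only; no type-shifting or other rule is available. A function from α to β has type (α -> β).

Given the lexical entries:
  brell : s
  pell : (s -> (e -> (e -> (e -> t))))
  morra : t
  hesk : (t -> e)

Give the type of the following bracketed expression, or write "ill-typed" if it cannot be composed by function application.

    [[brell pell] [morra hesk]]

[brell pell]: pell is (s -> (e -> (e -> (e -> t)))), brell is s; result (e -> (e -> (e -> t))).
[morra hesk]: hesk is (t -> e), morra is t; result e.
[[brell pell] [morra hesk]]: [brell pell] is (e -> (e -> (e -> t))), [morra hesk] is e; result (e -> (e -> t)).

(e -> (e -> t))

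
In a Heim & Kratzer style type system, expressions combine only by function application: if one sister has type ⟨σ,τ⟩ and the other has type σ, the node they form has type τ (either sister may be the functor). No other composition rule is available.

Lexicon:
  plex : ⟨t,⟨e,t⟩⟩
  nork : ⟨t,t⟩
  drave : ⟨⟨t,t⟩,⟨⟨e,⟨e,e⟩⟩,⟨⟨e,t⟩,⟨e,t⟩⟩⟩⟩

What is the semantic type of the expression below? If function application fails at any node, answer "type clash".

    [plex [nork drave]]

type clash

[nork drave]: drave is ⟨⟨t,t⟩,⟨⟨e,⟨e,e⟩⟩,⟨⟨e,t⟩,⟨e,t⟩⟩⟩⟩, nork is ⟨t,t⟩; result ⟨⟨e,⟨e,e⟩⟩,⟨⟨e,t⟩,⟨e,t⟩⟩⟩.
[plex [nork drave]]: ⟨t,⟨e,t⟩⟩ and ⟨⟨e,⟨e,e⟩⟩,⟨⟨e,t⟩,⟨e,t⟩⟩⟩ cannot combine by function application — type clash.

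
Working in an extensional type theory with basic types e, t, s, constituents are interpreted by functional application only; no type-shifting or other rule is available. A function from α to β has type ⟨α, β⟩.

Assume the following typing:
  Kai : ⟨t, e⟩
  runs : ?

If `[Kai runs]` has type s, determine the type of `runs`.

⟨⟨t, e⟩, s⟩

For [Kai runs] to have type s with Kai of type ⟨t, e⟩, runs must be the function: runs : ⟨⟨t, e⟩, s⟩.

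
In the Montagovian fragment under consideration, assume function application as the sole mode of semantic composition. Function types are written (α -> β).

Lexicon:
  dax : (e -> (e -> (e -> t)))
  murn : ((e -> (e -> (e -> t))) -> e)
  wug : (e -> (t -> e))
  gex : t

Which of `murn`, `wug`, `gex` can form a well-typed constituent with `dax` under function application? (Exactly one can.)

murn — combines: murn : ((e -> (e -> (e -> t))) -> e) takes dax : (e -> (e -> (e -> t))) as argument, giving e.
wug : (e -> (t -> e)) — no; dax wants e, and wug wants e.
gex : t — no; dax wants e, and gex wants nothing (atomic).

murn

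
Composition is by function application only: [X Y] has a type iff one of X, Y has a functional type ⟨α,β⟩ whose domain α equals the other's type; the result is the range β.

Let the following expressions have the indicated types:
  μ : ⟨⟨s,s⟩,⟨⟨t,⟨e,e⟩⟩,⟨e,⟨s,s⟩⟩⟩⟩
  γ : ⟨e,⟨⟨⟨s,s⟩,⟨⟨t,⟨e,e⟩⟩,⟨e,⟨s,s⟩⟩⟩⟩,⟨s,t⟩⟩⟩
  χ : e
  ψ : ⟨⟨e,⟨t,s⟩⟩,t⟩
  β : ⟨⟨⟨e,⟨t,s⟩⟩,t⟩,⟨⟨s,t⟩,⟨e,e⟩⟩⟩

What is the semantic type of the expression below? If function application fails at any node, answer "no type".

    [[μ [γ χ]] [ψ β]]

[γ χ] — γ of type ⟨e,⟨⟨⟨s,s⟩,⟨⟨t,⟨e,e⟩⟩,⟨e,⟨s,s⟩⟩⟩⟩,⟨s,t⟩⟩⟩ combines with χ of type e: type ⟨⟨⟨s,s⟩,⟨⟨t,⟨e,e⟩⟩,⟨e,⟨s,s⟩⟩⟩⟩,⟨s,t⟩⟩.
[μ [γ χ]] — [γ χ] of type ⟨⟨⟨s,s⟩,⟨⟨t,⟨e,e⟩⟩,⟨e,⟨s,s⟩⟩⟩⟩,⟨s,t⟩⟩ combines with μ of type ⟨⟨s,s⟩,⟨⟨t,⟨e,e⟩⟩,⟨e,⟨s,s⟩⟩⟩⟩: type ⟨s,t⟩.
[ψ β] — β of type ⟨⟨⟨e,⟨t,s⟩⟩,t⟩,⟨⟨s,t⟩,⟨e,e⟩⟩⟩ combines with ψ of type ⟨⟨e,⟨t,s⟩⟩,t⟩: type ⟨⟨s,t⟩,⟨e,e⟩⟩.
[[μ [γ χ]] [ψ β]] — [ψ β] of type ⟨⟨s,t⟩,⟨e,e⟩⟩ combines with [μ [γ χ]] of type ⟨s,t⟩: type ⟨e,e⟩.

⟨e,e⟩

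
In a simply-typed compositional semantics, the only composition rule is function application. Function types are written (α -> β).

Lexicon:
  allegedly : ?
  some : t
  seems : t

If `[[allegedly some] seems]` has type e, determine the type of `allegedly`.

(t -> (t -> e))

[[allegedly some] seems] is required to be e. seems : t cannot yield e as functor, so [allegedly some] : (t -> e).
[allegedly some] is required to be (t -> e). some : t cannot yield (t -> e) as functor, so allegedly : (t -> (t -> e)).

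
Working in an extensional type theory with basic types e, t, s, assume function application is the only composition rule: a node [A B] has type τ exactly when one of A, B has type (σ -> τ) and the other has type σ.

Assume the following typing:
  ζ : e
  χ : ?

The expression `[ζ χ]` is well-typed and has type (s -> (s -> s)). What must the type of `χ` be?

(e -> (s -> (s -> s)))

At [ζ χ] (required: (s -> (s -> s))): ζ is e, which is not a function with range (s -> (s -> s)); hence χ is the functor — type (e -> (s -> (s -> s))).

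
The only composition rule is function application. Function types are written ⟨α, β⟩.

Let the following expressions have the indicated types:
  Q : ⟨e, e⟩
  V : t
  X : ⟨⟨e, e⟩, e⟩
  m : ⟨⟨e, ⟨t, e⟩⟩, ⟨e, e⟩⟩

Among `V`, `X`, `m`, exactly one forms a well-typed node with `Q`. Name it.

X

V : t — does not combine with Q.
X — combines: X : ⟨⟨e, e⟩, e⟩ takes Q : ⟨e, e⟩ as argument, giving e.
m : ⟨⟨e, ⟨t, e⟩⟩, ⟨e, e⟩⟩ — does not combine with Q.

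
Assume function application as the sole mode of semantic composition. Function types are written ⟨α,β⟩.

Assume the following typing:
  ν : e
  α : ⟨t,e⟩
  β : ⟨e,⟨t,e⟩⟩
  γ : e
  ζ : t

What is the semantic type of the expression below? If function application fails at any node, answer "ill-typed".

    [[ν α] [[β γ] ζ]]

At [ν α]: neither e nor ⟨t,e⟩ can take the other as argument; the node is ill-typed.

ill-typed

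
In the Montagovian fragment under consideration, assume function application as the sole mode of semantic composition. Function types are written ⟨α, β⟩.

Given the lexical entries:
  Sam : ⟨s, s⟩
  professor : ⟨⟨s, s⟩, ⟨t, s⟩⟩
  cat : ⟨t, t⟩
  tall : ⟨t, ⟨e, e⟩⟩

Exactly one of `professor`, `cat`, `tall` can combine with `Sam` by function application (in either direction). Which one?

professor

professor — combines: professor : ⟨⟨s, s⟩, ⟨t, s⟩⟩ takes Sam : ⟨s, s⟩ as argument, giving ⟨t, s⟩.
cat : ⟨t, t⟩ — does not combine with Sam.
tall : ⟨t, ⟨e, e⟩⟩ — does not combine with Sam.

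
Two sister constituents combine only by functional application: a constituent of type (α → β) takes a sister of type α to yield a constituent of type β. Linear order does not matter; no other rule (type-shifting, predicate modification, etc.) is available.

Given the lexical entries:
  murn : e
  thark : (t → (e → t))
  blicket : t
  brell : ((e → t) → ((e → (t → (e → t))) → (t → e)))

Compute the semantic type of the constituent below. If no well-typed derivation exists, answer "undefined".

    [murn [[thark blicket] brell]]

[thark blicket]: thark is (t → (e → t)), blicket is t; result (e → t).
[[thark blicket] brell]: brell is ((e → t) → ((e → (t → (e → t))) → (t → e))), [thark blicket] is (e → t); result ((e → (t → (e → t))) → (t → e)).
At [murn [[thark blicket] brell]]: neither e nor ((e → (t → (e → t))) → (t → e)) can take the other as argument; the node is ill-typed.

undefined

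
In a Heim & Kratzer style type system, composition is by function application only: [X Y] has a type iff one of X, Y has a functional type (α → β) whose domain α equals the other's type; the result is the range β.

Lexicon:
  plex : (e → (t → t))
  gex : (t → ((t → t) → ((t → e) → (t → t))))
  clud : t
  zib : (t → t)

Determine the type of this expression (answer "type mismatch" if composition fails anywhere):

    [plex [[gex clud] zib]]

type mismatch

[gex clud] — gex of type (t → ((t → t) → ((t → e) → (t → t)))) combines with clud of type t: type ((t → t) → ((t → e) → (t → t))).
[[gex clud] zib] — [gex clud] of type ((t → t) → ((t → e) → (t → t))) combines with zib of type (t → t): type ((t → e) → (t → t)).
[plex [[gex clud] zib]]: (e → (t → t)) and ((t → e) → (t → t)) cannot combine by function application — type clash.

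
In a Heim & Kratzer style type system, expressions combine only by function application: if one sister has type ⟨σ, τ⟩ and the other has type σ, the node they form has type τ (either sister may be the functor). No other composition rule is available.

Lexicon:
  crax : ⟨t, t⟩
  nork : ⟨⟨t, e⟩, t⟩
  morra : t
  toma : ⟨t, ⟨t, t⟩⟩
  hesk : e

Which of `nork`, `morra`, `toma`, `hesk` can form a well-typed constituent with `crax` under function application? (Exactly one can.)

nork : ⟨⟨t, e⟩, t⟩ — neither side's domain matches the other.
morra — combines: crax : ⟨t, t⟩ takes morra : t as argument, giving t.
toma : ⟨t, ⟨t, t⟩⟩ — neither side's domain matches the other.
hesk : e — neither side's domain matches the other.

morra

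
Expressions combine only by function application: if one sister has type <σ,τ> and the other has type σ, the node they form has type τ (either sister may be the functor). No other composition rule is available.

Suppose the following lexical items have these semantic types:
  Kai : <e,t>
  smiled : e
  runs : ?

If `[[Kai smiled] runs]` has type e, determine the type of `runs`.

<t,e>

For [[Kai smiled] runs] to have type e with [Kai smiled] of type t, runs must be the function: runs : <t,e>.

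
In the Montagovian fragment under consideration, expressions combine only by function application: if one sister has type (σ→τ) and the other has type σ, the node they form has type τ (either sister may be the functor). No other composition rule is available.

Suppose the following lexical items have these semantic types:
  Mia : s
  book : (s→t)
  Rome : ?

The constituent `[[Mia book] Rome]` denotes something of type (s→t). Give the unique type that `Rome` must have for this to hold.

(t→(s→t))

[[Mia book] Rome] is required to be (s→t). [Mia book] : t cannot yield (s→t) as functor, so Rome : (t→(s→t)).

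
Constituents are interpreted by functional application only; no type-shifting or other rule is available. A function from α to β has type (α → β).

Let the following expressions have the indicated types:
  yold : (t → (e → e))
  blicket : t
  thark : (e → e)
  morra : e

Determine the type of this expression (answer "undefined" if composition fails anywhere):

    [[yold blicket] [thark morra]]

[yold blicket]: functor yold : (t → (e → e)), argument blicket : t; result (e → e).
[thark morra]: functor thark : (e → e), argument morra : e; result e.
[[yold blicket] [thark morra]]: functor [yold blicket] : (e → e), argument [thark morra] : e; result e.

e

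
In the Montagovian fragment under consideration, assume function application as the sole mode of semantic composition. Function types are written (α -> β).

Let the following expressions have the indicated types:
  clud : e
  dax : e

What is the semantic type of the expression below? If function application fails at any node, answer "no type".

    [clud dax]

At [clud dax]: neither e nor e can take the other as argument; the node is ill-typed.

no type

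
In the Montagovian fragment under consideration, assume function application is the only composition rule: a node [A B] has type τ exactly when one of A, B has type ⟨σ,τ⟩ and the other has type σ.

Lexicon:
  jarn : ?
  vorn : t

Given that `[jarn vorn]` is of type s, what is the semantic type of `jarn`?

⟨t,s⟩

At [jarn vorn] (required: s): vorn is t, which is not a function with range s; hence jarn is the functor — type ⟨t,s⟩.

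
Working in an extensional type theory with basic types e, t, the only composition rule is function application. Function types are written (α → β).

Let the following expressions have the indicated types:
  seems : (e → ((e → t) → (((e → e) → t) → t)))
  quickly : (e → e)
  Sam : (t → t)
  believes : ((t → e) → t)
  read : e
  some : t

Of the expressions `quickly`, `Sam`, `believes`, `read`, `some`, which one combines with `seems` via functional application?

read

quickly : (e → e) — does not combine with seems.
Sam : (t → t) — does not combine with seems.
believes : ((t → e) → t) — does not combine with seems.
read — combines: seems : (e → ((e → t) → (((e → e) → t) → t))) takes read : e as argument, giving ((e → t) → (((e → e) → t) → t)).
some : t — does not combine with seems.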